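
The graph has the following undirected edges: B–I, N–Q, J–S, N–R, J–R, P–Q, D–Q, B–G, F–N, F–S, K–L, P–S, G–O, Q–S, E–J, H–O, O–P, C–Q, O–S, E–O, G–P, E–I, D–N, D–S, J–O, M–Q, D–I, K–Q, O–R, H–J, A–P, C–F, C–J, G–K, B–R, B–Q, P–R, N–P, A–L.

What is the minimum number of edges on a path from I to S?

Level 0: I
Level 1: B, D, E
Level 2: G, J, N, O, Q, R, S
Level 3: C, F, H, K, M, P
Level 4: A, L
S first appears at level 2.

2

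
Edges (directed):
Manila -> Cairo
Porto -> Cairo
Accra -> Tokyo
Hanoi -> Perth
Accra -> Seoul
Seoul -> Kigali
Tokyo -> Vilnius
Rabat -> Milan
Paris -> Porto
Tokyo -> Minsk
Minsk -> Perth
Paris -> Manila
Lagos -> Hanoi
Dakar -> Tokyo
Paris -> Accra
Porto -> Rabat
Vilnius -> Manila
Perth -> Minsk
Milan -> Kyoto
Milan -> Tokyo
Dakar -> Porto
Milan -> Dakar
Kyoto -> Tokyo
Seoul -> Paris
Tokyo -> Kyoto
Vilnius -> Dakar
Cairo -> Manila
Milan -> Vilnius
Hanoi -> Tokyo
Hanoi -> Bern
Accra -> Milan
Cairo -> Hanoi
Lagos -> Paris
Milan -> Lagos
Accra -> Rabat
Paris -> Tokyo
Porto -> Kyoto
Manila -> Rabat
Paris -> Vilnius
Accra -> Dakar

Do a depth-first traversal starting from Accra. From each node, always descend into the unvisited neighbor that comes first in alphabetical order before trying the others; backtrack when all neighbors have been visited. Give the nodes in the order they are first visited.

Visit Accra
Accra → Dakar
Dakar → Porto
Porto → Cairo
Cairo → Hanoi
Hanoi → Bern
Hanoi → Perth
Perth → Minsk
Hanoi → Tokyo
Tokyo → Kyoto
Tokyo → Vilnius
Vilnius → Manila
Manila → Rabat
Rabat → Milan
Milan → Lagos
Lagos → Paris
Accra → Seoul
Seoul → Kigali

Accra, Dakar, Porto, Cairo, Hanoi, Bern, Perth, Minsk, Tokyo, Kyoto, Vilnius, Manila, Rabat, Milan, Lagos, Paris, Seoul, Kigali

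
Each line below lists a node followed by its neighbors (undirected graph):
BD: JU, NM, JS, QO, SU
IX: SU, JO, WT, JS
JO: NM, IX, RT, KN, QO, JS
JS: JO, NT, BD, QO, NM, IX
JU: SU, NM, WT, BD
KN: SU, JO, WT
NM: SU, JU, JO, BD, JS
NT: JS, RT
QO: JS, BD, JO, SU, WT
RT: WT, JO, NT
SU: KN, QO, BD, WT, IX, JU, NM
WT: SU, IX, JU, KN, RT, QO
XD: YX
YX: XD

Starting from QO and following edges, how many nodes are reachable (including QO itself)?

12

BFS from QO visits: QO, JS, BD, JO, SU, WT, NT, NM, IX, JU, RT, KN
Reachable nodes: 12 of 14 total.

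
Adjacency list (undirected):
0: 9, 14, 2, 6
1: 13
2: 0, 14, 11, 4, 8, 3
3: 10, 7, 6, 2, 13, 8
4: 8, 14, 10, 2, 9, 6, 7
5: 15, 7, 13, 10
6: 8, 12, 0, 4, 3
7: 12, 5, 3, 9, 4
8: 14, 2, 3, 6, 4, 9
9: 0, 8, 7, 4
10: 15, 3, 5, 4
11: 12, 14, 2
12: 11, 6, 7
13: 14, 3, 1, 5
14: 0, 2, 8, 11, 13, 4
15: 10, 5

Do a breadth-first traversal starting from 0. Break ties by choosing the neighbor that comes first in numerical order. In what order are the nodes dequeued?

Visit 0; enqueue 2, 6, 9, 14 → queue [2, 6, 9, 14]
Visit 2; enqueue 3, 4, 8, 11 → queue [6, 9, 14, 3, 4, 8, 11]
Visit 6; enqueue 12 → queue [9, 14, 3, 4, 8, 11, 12]
Visit 9; enqueue 7 → queue [14, 3, 4, 8, 11, 12, 7]
Visit 14; enqueue 13 → queue [3, 4, 8, 11, 12, 7, 13]
Visit 3; enqueue 10 → queue [4, 8, 11, 12, 7, 13, 10]
Visit 4 → queue [8, 11, 12, 7, 13, 10]
Visit 8 → queue [11, 12, 7, 13, 10]
Visit 11 → queue [12, 7, 13, 10]
Visit 12 → queue [7, 13, 10]
Visit 7; enqueue 5 → queue [13, 10, 5]
Visit 13; enqueue 1 → queue [10, 5, 1]
Visit 10; enqueue 15 → queue [5, 1, 15]
Visit 5 → queue [1, 15]
Visit 1 → queue [15]
Visit 15 → queue []

0 2 6 9 14 3 4 8 11 12 7 13 10 5 1 15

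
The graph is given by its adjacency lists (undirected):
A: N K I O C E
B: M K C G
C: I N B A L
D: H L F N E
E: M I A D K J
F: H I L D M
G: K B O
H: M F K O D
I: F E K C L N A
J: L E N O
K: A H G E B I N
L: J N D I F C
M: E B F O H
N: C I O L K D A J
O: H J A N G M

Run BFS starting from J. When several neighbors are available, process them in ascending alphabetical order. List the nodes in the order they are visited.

J, E, L, N, O, A, D, I, K, M, C, F, G, H, B

Visit J; enqueue E, L, N, O → queue [E, L, N, O]
Visit E; enqueue A, D, I, K, M → queue [L, N, O, A, D, I, K, M]
Visit L; enqueue C, F → queue [N, O, A, D, I, K, M, C, F]
Visit N → queue [O, A, D, I, K, M, C, F]
Visit O; enqueue G, H → queue [A, D, I, K, M, C, F, G, H]
Visit A → queue [D, I, K, M, C, F, G, H]
Visit D → queue [I, K, M, C, F, G, H]
Visit I → queue [K, M, C, F, G, H]
Visit K; enqueue B → queue [M, C, F, G, H, B]
Visit M → queue [C, F, G, H, B]
Visit C → queue [F, G, H, B]
Visit F → queue [G, H, B]
Visit G → queue [H, B]
Visit H → queue [B]
Visit B → queue []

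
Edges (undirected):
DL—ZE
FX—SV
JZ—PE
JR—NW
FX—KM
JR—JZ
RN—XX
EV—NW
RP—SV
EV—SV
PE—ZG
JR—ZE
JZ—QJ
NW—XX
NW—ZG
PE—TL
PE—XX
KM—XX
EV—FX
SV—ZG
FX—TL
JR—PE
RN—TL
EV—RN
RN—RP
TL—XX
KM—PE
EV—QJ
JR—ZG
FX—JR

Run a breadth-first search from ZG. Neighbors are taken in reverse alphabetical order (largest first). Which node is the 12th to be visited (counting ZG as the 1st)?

Visit ZG; enqueue SV, PE, NW, JR → queue [SV, PE, NW, JR]
Visit SV; enqueue RP, FX, EV → queue [PE, NW, JR, RP, FX, EV]
Visit PE; enqueue XX, TL, KM, JZ → queue [NW, JR, RP, FX, EV, XX, TL, KM, JZ]
Visit NW → queue [JR, RP, FX, EV, XX, TL, KM, JZ]
Visit JR; enqueue ZE → queue [RP, FX, EV, XX, TL, KM, JZ, ZE]
Visit RP; enqueue RN → queue [FX, EV, XX, TL, KM, JZ, ZE, RN]
Visit FX → queue [EV, XX, TL, KM, JZ, ZE, RN]
Visit EV; enqueue QJ → queue [XX, TL, KM, JZ, ZE, RN, QJ]
Visit XX → queue [TL, KM, JZ, ZE, RN, QJ]
Visit TL → queue [KM, JZ, ZE, RN, QJ]
Visit KM → queue [JZ, ZE, RN, QJ]
Visit JZ → queue [ZE, RN, QJ]
Visit ZE; enqueue DL → queue [RN, QJ, DL]
Visit RN → queue [QJ, DL]
Visit QJ → queue [DL]
Visit DL → queue []

Visit order: ZG, SV, PE, NW, JR, RP, FX, EV, XX, TL, KM, JZ, ZE, RN, QJ, DL

JZ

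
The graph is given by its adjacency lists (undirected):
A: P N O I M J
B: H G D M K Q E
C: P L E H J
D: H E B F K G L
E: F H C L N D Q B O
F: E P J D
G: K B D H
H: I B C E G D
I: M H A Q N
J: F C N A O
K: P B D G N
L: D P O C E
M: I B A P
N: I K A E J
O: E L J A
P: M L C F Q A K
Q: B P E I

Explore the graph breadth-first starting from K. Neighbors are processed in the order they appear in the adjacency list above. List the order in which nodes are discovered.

K P B D G N M L C F Q A H E I J O

Visit K; enqueue P, B, D, G, N → queue [P, B, D, G, N]
Visit P; enqueue M, L, C, F, Q, A → queue [B, D, G, N, M, L, C, F, Q, A]
Visit B; enqueue H, E → queue [D, G, N, M, L, C, F, Q, A, H, E]
Visit D → queue [G, N, M, L, C, F, Q, A, H, E]
Visit G → queue [N, M, L, C, F, Q, A, H, E]
Visit N; enqueue I, J → queue [M, L, C, F, Q, A, H, E, I, J]
Visit M → queue [L, C, F, Q, A, H, E, I, J]
Visit L; enqueue O → queue [C, F, Q, A, H, E, I, J, O]
Visit C → queue [F, Q, A, H, E, I, J, O]
Visit F → queue [Q, A, H, E, I, J, O]
Visit Q → queue [A, H, E, I, J, O]
Visit A → queue [H, E, I, J, O]
Visit H → queue [E, I, J, O]
Visit E → queue [I, J, O]
Visit I → queue [J, O]
Visit J → queue [O]
Visit O → queue []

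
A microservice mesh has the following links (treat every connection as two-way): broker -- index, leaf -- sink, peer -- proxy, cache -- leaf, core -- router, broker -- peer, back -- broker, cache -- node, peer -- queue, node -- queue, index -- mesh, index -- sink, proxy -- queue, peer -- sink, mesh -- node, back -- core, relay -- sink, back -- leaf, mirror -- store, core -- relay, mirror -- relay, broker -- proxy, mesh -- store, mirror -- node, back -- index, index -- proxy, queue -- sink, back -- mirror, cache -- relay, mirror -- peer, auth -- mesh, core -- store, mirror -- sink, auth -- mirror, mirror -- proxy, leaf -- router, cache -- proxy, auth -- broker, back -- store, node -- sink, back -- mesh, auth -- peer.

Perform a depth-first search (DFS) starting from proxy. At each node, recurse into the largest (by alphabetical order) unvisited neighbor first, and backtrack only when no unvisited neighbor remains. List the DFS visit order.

proxy, queue, sink, relay, mirror, store, mesh, node, cache, leaf, router, core, back, index, broker, peer, auth

Visit proxy
proxy → queue
queue → sink
sink → relay
relay → mirror
mirror → store
store → mesh
mesh → node
node → cache
cache → leaf
leaf → router
router → core
core → back
back → index
index → broker
broker → peer
peer → auth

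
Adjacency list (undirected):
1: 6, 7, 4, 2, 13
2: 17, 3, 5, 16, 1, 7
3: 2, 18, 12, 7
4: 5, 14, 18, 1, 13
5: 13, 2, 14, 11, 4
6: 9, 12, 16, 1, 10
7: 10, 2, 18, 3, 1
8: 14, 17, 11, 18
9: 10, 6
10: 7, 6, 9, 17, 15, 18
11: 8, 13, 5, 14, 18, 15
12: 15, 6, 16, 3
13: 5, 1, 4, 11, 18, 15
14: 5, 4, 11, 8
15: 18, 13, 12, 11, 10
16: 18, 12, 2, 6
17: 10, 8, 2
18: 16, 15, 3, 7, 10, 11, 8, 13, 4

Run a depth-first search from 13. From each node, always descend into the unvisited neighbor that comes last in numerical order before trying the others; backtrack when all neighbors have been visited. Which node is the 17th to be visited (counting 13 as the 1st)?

Visit 13
13 → 18
18 → 16
16 → 12
12 → 15
15 → 11
11 → 14
14 → 8
8 → 17
17 → 10
10 → 9
9 → 6
6 → 1
1 → 7
7 → 3
3 → 2
2 → 5
5 → 4

Visit order: 13, 18, 16, 12, 15, 11, 14, 8, 17, 10, 9, 6, 1, 7, 3, 2, 5, 4

5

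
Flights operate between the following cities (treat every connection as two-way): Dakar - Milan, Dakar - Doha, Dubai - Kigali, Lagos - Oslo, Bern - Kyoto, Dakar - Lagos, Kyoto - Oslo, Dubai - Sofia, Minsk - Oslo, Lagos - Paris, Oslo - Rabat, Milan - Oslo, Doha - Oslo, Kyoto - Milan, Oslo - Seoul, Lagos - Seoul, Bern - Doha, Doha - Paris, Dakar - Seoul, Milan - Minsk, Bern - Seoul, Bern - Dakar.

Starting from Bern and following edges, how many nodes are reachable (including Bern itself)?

BFS from Bern visits: Bern, Dakar, Doha, Kyoto, Seoul, Lagos, Milan, Oslo, Paris, Minsk, Rabat
Reachable nodes: 11 of 14 total.

11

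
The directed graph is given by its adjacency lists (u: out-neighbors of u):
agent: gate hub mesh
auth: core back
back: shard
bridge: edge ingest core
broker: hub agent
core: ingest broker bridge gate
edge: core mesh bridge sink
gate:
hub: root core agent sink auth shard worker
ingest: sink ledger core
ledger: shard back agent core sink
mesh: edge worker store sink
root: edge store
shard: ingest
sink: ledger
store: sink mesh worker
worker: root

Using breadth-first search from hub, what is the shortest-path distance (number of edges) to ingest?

Level 0: hub
Level 1: agent, auth, core, root, shard, sink, worker
Level 2: back, bridge, broker, edge, gate, ingest, ledger, mesh, store
ingest first appears at level 2.

2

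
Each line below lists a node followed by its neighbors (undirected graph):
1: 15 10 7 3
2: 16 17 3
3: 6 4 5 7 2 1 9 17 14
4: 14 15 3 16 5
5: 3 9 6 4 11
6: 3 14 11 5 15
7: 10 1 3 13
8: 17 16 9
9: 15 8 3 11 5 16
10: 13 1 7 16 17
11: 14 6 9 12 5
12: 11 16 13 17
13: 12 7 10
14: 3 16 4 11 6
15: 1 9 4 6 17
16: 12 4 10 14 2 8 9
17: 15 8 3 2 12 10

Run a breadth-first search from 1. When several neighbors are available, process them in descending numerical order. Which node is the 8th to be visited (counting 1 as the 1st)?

Visit 1; enqueue 15, 10, 7, 3 → queue [15, 10, 7, 3]
Visit 15; enqueue 17, 9, 6, 4 → queue [10, 7, 3, 17, 9, 6, 4]
Visit 10; enqueue 16, 13 → queue [7, 3, 17, 9, 6, 4, 16, 13]
Visit 7 → queue [3, 17, 9, 6, 4, 16, 13]
Visit 3; enqueue 14, 5, 2 → queue [17, 9, 6, 4, 16, 13, 14, 5, 2]
Visit 17; enqueue 12, 8 → queue [9, 6, 4, 16, 13, 14, 5, 2, 12, 8]
Visit 9; enqueue 11 → queue [6, 4, 16, 13, 14, 5, 2, 12, 8, 11]
Visit 6 → queue [4, 16, 13, 14, 5, 2, 12, 8, 11]
Visit 4 → queue [16, 13, 14, 5, 2, 12, 8, 11]
Visit 16 → queue [13, 14, 5, 2, 12, 8, 11]
Visit 13 → queue [14, 5, 2, 12, 8, 11]
Visit 14 → queue [5, 2, 12, 8, 11]
Visit 5 → queue [2, 12, 8, 11]
Visit 2 → queue [12, 8, 11]
Visit 12 → queue [8, 11]
Visit 8 → queue [11]
Visit 11 → queue []

Visit order: 1, 15, 10, 7, 3, 17, 9, 6, 4, 16, 13, 14, 5, 2, 12, 8, 11

6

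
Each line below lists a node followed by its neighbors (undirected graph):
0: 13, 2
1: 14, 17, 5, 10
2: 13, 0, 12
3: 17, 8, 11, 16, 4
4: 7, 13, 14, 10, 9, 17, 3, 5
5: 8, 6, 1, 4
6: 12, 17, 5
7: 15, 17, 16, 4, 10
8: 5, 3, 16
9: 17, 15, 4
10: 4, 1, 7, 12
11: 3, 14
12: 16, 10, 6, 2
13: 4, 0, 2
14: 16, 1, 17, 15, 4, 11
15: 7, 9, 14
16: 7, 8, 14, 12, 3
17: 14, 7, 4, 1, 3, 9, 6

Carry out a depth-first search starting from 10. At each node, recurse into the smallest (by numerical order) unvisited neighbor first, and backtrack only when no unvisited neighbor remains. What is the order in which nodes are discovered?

Visit 10
10 → 1
1 → 5
5 → 4
4 → 3
3 → 8
8 → 16
16 → 7
7 → 15
15 → 9
9 → 17
17 → 6
6 → 12
12 → 2
2 → 0
0 → 13
17 → 14
14 → 11

10, 1, 5, 4, 3, 8, 16, 7, 15, 9, 17, 6, 12, 2, 0, 13, 14, 11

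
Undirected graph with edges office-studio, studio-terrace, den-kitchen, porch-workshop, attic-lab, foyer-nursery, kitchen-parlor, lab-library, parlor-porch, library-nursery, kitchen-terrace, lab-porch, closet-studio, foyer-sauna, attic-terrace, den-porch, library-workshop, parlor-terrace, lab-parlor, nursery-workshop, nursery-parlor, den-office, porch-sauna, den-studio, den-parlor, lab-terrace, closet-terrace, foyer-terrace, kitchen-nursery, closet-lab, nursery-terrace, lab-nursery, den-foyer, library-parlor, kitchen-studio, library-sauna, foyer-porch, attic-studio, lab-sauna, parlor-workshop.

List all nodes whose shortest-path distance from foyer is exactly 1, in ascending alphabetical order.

den, nursery, porch, sauna, terrace

Level 0: foyer
Level 1: den, nursery, porch, sauna, terrace
Level 2: attic, closet, kitchen, lab, library, office, parlor, studio, workshop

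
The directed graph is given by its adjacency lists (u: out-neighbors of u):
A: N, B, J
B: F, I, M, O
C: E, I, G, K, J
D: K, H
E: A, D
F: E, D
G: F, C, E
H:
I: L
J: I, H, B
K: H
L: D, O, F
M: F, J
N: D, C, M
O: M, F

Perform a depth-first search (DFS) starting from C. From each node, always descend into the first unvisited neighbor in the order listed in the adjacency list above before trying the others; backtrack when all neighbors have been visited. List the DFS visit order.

C E A N D K H M F J I L O B G

Visit C
C → E
E → A
A → N
N → D
D → K
K → H
N → M
M → F
M → J
J → I
I → L
L → O
J → B
C → G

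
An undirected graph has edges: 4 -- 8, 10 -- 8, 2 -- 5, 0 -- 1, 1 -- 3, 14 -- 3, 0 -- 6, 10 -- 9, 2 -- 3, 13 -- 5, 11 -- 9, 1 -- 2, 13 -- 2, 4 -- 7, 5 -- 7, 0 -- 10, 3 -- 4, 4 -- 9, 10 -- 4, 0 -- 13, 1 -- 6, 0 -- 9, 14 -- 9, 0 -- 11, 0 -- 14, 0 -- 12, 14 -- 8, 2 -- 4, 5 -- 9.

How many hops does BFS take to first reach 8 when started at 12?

3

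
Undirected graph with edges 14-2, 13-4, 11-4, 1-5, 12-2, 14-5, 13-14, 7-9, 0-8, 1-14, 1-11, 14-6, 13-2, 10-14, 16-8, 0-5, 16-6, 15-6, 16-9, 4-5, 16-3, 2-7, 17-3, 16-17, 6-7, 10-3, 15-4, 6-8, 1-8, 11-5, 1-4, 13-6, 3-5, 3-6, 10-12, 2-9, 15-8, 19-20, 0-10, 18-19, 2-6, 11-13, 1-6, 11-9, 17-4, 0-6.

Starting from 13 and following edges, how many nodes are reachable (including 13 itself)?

BFS from 13 visits: 13, 2, 4, 6, 11, 14, 7, 9, 12, 1, 5, 15, 17, 0, 3, 8, 16, 10
Reachable nodes: 18 of 21 total.

18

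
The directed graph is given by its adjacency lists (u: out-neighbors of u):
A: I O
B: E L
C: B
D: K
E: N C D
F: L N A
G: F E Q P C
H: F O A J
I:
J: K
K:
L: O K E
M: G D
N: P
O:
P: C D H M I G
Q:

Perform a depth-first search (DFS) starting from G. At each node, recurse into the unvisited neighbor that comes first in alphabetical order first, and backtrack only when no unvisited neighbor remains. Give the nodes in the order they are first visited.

G, C, B, E, D, K, N, P, H, A, I, O, F, L, J, M, Q

Visit G
G → C
C → B
B → E
E → D
D → K
E → N
N → P
P → H
H → A
A → I
A → O
H → F
F → L
H → J
P → M
G → Q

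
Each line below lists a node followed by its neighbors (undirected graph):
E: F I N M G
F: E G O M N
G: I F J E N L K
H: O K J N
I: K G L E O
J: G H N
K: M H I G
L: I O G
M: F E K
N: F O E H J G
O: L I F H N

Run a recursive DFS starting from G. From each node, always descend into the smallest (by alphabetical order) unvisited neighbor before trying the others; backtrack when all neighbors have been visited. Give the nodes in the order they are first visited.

Visit G
G → E
E → F
F → M
M → K
K → H
H → J
J → N
N → O
O → I
I → L

G → E → F → M → K → H → J → N → O → I → L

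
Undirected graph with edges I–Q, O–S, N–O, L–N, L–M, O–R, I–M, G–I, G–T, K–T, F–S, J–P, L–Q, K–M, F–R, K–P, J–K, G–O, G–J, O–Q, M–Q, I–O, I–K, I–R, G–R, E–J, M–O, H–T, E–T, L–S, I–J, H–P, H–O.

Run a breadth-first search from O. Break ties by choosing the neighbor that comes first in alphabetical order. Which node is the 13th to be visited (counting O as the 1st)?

Visit O; enqueue G, H, I, M, N, Q, R, S → queue [G, H, I, M, N, Q, R, S]
Visit G; enqueue J, T → queue [H, I, M, N, Q, R, S, J, T]
Visit H; enqueue P → queue [I, M, N, Q, R, S, J, T, P]
Visit I; enqueue K → queue [M, N, Q, R, S, J, T, P, K]
Visit M; enqueue L → queue [N, Q, R, S, J, T, P, K, L]
Visit N → queue [Q, R, S, J, T, P, K, L]
Visit Q → queue [R, S, J, T, P, K, L]
Visit R; enqueue F → queue [S, J, T, P, K, L, F]
Visit S → queue [J, T, P, K, L, F]
Visit J; enqueue E → queue [T, P, K, L, F, E]
Visit T → queue [P, K, L, F, E]
Visit P → queue [K, L, F, E]
Visit K → queue [L, F, E]
Visit L → queue [F, E]
Visit F → queue [E]
Visit E → queue []

Visit order: O, G, H, I, M, N, Q, R, S, J, T, P, K, L, F, E

K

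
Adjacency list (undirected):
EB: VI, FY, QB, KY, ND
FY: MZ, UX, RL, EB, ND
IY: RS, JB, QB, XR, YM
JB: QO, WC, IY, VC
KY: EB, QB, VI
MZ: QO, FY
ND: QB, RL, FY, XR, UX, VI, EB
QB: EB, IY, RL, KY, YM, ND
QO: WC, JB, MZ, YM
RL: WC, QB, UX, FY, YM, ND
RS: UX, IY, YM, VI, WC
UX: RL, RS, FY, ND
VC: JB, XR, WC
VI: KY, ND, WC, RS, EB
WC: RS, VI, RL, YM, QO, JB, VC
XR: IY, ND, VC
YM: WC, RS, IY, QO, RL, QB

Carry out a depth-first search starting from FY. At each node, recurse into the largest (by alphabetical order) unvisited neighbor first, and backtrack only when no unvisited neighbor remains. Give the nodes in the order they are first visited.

Visit FY
FY → UX
UX → RS
RS → YM
YM → WC
WC → VI
VI → ND
ND → XR
XR → VC
VC → JB
JB → QO
QO → MZ
JB → IY
IY → QB
QB → RL
QB → KY
KY → EB

FY, UX, RS, YM, WC, VI, ND, XR, VC, JB, QO, MZ, IY, QB, RL, KY, EB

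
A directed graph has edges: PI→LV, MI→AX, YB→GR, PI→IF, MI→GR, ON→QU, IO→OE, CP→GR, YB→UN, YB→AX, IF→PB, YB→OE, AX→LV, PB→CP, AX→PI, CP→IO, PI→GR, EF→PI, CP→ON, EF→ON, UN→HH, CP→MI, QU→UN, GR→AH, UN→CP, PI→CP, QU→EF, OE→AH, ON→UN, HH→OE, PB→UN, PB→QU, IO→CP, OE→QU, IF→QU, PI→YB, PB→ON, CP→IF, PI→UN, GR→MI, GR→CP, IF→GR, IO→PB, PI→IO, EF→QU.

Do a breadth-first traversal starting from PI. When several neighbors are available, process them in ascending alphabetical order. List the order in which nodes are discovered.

PI, CP, GR, IF, IO, LV, UN, YB, MI, ON, AH, PB, QU, OE, HH, AX, EF

Visit PI; enqueue CP, GR, IF, IO, LV, UN, YB → queue [CP, GR, IF, IO, LV, UN, YB]
Visit CP; enqueue MI, ON → queue [GR, IF, IO, LV, UN, YB, MI, ON]
Visit GR; enqueue AH → queue [IF, IO, LV, UN, YB, MI, ON, AH]
Visit IF; enqueue PB, QU → queue [IO, LV, UN, YB, MI, ON, AH, PB, QU]
Visit IO; enqueue OE → queue [LV, UN, YB, MI, ON, AH, PB, QU, OE]
Visit LV → queue [UN, YB, MI, ON, AH, PB, QU, OE]
Visit UN; enqueue HH → queue [YB, MI, ON, AH, PB, QU, OE, HH]
Visit YB; enqueue AX → queue [MI, ON, AH, PB, QU, OE, HH, AX]
Visit MI → queue [ON, AH, PB, QU, OE, HH, AX]
Visit ON → queue [AH, PB, QU, OE, HH, AX]
Visit AH → queue [PB, QU, OE, HH, AX]
Visit PB → queue [QU, OE, HH, AX]
Visit QU; enqueue EF → queue [OE, HH, AX, EF]
Visit OE → queue [HH, AX, EF]
Visit HH → queue [AX, EF]
Visit AX → queue [EF]
Visit EF → queue []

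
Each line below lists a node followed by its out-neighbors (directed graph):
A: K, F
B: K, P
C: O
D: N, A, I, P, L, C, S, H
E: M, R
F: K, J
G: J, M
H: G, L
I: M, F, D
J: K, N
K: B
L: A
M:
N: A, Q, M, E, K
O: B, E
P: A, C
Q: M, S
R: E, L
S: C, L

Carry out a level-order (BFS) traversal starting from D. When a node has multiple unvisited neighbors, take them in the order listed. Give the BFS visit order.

Visit D; enqueue N, A, I, P, L, C, S, H → queue [N, A, I, P, L, C, S, H]
Visit N; enqueue Q, M, E, K → queue [A, I, P, L, C, S, H, Q, M, E, K]
Visit A; enqueue F → queue [I, P, L, C, S, H, Q, M, E, K, F]
Visit I → queue [P, L, C, S, H, Q, M, E, K, F]
Visit P → queue [L, C, S, H, Q, M, E, K, F]
Visit L → queue [C, S, H, Q, M, E, K, F]
Visit C; enqueue O → queue [S, H, Q, M, E, K, F, O]
Visit S → queue [H, Q, M, E, K, F, O]
Visit H; enqueue G → queue [Q, M, E, K, F, O, G]
Visit Q → queue [M, E, K, F, O, G]
Visit M → queue [E, K, F, O, G]
Visit E; enqueue R → queue [K, F, O, G, R]
Visit K; enqueue B → queue [F, O, G, R, B]
Visit F; enqueue J → queue [O, G, R, B, J]
Visit O → queue [G, R, B, J]
Visit G → queue [R, B, J]
Visit R → queue [B, J]
Visit B → queue [J]
Visit J → queue []

D N A I P L C S H Q M E K F O G R B J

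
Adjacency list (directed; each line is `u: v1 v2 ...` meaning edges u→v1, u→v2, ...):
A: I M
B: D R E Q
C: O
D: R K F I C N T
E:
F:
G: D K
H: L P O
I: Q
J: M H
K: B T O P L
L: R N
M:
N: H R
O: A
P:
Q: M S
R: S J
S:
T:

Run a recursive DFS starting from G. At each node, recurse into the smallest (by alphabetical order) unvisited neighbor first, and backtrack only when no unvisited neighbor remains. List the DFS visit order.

Visit G
G → D
D → C
C → O
O → A
A → I
I → Q
Q → M
Q → S
D → F
D → K
K → B
B → E
B → R
R → J
J → H
H → L
L → N
H → P
K → T

G → D → C → O → A → I → Q → M → S → F → K → B → E → R → J → H → L → N → P → T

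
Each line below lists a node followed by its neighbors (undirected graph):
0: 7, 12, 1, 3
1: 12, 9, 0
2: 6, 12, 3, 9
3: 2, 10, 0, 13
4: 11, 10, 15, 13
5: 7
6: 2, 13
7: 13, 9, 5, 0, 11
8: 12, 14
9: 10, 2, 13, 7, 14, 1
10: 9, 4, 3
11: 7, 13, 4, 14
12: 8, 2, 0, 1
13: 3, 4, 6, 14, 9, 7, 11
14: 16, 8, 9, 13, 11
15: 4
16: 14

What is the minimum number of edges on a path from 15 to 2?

Level 0: 15
Level 1: 4
Level 2: 10, 11, 13
Level 3: 3, 6, 7, 9, 14
Level 4: 0, 1, 2, 5, 8, 16
Level 5: 12
2 first appears at level 4.

4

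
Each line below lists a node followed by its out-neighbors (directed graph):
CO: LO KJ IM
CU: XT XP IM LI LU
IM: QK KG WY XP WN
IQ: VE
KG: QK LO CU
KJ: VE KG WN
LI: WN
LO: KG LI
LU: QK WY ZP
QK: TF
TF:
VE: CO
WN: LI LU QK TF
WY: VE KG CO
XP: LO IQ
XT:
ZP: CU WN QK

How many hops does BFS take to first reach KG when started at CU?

2

Level 0: CU
Level 1: IM, LI, LU, XP, XT
Level 2: IQ, KG, LO, QK, WN, WY, ZP
Level 3: CO, TF, VE
Level 4: KJ
KG first appears at level 2.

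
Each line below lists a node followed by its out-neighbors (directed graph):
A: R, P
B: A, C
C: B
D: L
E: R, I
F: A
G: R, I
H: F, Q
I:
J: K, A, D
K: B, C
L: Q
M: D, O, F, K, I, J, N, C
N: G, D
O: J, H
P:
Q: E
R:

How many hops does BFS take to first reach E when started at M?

Level 0: M
Level 1: C, D, F, I, J, K, N, O
Level 2: A, B, G, H, L
Level 3: P, Q, R
Level 4: E
E first appears at level 4.

4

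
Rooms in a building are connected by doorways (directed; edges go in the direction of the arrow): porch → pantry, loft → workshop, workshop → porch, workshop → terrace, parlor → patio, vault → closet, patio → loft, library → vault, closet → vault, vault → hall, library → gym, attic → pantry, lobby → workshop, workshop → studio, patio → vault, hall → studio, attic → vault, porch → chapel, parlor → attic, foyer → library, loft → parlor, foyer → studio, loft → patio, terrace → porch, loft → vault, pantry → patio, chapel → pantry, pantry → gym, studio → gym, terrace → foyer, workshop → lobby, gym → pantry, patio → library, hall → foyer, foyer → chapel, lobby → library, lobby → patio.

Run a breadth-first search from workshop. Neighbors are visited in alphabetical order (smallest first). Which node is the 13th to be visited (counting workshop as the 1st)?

loft

Visit workshop; enqueue lobby, porch, studio, terrace → queue [lobby, porch, studio, terrace]
Visit lobby; enqueue library, patio → queue [porch, studio, terrace, library, patio]
Visit porch; enqueue chapel, pantry → queue [studio, terrace, library, patio, chapel, pantry]
Visit studio; enqueue gym → queue [terrace, library, patio, chapel, pantry, gym]
Visit terrace; enqueue foyer → queue [library, patio, chapel, pantry, gym, foyer]
Visit library; enqueue vault → queue [patio, chapel, pantry, gym, foyer, vault]
Visit patio; enqueue loft → queue [chapel, pantry, gym, foyer, vault, loft]
Visit chapel → queue [pantry, gym, foyer, vault, loft]
Visit pantry → queue [gym, foyer, vault, loft]
Visit gym → queue [foyer, vault, loft]
Visit foyer → queue [vault, loft]
Visit vault; enqueue closet, hall → queue [loft, closet, hall]
Visit loft; enqueue parlor → queue [closet, hall, parlor]
Visit closet → queue [hall, parlor]
Visit hall → queue [parlor]
Visit parlor; enqueue attic → queue [attic]
Visit attic → queue []

Visit order: workshop, lobby, porch, studio, terrace, library, patio, chapel, pantry, gym, foyer, vault, loft, closet, hall, parlor, attic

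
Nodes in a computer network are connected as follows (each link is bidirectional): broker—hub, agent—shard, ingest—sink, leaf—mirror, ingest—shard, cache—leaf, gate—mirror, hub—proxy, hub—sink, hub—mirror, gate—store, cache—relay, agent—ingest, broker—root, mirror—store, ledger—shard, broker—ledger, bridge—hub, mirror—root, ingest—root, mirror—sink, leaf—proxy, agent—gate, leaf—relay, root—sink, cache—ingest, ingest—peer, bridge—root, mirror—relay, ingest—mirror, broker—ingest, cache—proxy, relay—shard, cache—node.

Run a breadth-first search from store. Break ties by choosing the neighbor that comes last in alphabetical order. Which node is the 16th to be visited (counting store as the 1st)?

Visit store; enqueue mirror, gate → queue [mirror, gate]
Visit mirror; enqueue sink, root, relay, leaf, ingest, hub → queue [gate, sink, root, relay, leaf, ingest, hub]
Visit gate; enqueue agent → queue [sink, root, relay, leaf, ingest, hub, agent]
Visit sink → queue [root, relay, leaf, ingest, hub, agent]
Visit root; enqueue broker, bridge → queue [relay, leaf, ingest, hub, agent, broker, bridge]
Visit relay; enqueue shard, cache → queue [leaf, ingest, hub, agent, broker, bridge, shard, cache]
Visit leaf; enqueue proxy → queue [ingest, hub, agent, broker, bridge, shard, cache, proxy]
Visit ingest; enqueue peer → queue [hub, agent, broker, bridge, shard, cache, proxy, peer]
Visit hub → queue [agent, broker, bridge, shard, cache, proxy, peer]
Visit agent → queue [broker, bridge, shard, cache, proxy, peer]
Visit broker; enqueue ledger → queue [bridge, shard, cache, proxy, peer, ledger]
Visit bridge → queue [shard, cache, proxy, peer, ledger]
Visit shard → queue [cache, proxy, peer, ledger]
Visit cache; enqueue node → queue [proxy, peer, ledger, node]
Visit proxy → queue [peer, ledger, node]
Visit peer → queue [ledger, node]
Visit ledger → queue [node]
Visit node → queue []

Visit order: store, mirror, gate, sink, root, relay, leaf, ingest, hub, agent, broker, bridge, shard, cache, proxy, peer, ledger, node

peer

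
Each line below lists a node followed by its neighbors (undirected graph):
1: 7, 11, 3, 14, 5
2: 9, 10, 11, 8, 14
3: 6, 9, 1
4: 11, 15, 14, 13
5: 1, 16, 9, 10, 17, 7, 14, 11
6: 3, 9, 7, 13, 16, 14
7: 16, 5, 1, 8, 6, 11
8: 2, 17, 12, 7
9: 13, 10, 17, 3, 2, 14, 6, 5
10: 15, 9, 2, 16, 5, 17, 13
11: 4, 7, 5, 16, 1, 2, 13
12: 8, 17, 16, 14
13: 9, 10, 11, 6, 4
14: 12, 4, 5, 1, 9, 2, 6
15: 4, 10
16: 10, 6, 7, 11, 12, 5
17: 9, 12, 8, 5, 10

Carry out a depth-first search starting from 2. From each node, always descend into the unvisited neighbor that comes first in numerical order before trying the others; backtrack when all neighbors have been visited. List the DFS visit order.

2 8 7 1 3 6 9 5 10 13 4 11 16 12 14 17 15

Visit 2
2 → 8
8 → 7
7 → 1
1 → 3
3 → 6
6 → 9
9 → 5
5 → 10
10 → 13
13 → 4
4 → 11
11 → 16
16 → 12
12 → 14
12 → 17
4 → 15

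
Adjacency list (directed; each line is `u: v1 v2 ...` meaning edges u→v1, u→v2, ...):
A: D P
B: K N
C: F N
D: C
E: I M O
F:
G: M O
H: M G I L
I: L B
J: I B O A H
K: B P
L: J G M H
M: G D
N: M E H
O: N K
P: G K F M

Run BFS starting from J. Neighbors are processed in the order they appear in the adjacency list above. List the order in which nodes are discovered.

Visit J; enqueue I, B, O, A, H → queue [I, B, O, A, H]
Visit I; enqueue L → queue [B, O, A, H, L]
Visit B; enqueue K, N → queue [O, A, H, L, K, N]
Visit O → queue [A, H, L, K, N]
Visit A; enqueue D, P → queue [H, L, K, N, D, P]
Visit H; enqueue M, G → queue [L, K, N, D, P, M, G]
Visit L → queue [K, N, D, P, M, G]
Visit K → queue [N, D, P, M, G]
Visit N; enqueue E → queue [D, P, M, G, E]
Visit D; enqueue C → queue [P, M, G, E, C]
Visit P; enqueue F → queue [M, G, E, C, F]
Visit M → queue [G, E, C, F]
Visit G → queue [E, C, F]
Visit E → queue [C, F]
Visit C → queue [F]
Visit F → queue []

J -> I -> B -> O -> A -> H -> L -> K -> N -> D -> P -> M -> G -> E -> C -> F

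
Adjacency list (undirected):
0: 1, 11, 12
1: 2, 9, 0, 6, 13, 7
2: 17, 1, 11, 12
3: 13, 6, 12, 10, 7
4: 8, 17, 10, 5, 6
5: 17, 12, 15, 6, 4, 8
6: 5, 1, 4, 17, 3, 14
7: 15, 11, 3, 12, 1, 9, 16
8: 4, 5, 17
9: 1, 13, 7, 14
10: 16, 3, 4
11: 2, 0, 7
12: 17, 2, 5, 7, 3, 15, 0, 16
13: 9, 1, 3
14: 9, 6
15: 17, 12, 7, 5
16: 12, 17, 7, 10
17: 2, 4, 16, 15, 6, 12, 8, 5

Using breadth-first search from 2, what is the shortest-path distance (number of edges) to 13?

Level 0: 2
Level 1: 1, 11, 12, 17
Level 2: 0, 3, 4, 5, 6, 7, 8, 9, 13, 15, 16
Level 3: 10, 14
13 first appears at level 2.

2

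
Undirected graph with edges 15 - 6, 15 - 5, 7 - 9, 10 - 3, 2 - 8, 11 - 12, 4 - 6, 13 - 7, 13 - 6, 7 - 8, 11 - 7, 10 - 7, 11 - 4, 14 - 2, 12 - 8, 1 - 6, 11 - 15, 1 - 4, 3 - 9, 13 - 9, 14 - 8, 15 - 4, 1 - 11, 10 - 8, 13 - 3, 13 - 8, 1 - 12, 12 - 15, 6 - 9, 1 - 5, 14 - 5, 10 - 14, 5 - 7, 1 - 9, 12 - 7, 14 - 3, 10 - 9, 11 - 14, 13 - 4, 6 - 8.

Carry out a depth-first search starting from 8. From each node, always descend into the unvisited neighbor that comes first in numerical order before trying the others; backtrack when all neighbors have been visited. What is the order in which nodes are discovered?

Visit 8
8 → 2
2 → 14
14 → 3
3 → 9
9 → 1
1 → 4
4 → 6
6 → 13
13 → 7
7 → 5
5 → 15
15 → 11
11 → 12
7 → 10

8 → 2 → 14 → 3 → 9 → 1 → 4 → 6 → 13 → 7 → 5 → 15 → 11 → 12 → 10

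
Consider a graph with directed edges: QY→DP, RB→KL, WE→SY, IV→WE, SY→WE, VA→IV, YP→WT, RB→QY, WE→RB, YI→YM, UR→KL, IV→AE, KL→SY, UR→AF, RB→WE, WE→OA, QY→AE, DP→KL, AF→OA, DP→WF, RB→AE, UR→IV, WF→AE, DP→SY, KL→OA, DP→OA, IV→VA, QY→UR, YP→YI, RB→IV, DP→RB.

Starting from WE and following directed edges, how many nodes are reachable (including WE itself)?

BFS from WE visits: WE, OA, RB, SY, AE, IV, KL, QY, VA, DP, UR, WF, AF
Reachable nodes: 13 of 17 total.

13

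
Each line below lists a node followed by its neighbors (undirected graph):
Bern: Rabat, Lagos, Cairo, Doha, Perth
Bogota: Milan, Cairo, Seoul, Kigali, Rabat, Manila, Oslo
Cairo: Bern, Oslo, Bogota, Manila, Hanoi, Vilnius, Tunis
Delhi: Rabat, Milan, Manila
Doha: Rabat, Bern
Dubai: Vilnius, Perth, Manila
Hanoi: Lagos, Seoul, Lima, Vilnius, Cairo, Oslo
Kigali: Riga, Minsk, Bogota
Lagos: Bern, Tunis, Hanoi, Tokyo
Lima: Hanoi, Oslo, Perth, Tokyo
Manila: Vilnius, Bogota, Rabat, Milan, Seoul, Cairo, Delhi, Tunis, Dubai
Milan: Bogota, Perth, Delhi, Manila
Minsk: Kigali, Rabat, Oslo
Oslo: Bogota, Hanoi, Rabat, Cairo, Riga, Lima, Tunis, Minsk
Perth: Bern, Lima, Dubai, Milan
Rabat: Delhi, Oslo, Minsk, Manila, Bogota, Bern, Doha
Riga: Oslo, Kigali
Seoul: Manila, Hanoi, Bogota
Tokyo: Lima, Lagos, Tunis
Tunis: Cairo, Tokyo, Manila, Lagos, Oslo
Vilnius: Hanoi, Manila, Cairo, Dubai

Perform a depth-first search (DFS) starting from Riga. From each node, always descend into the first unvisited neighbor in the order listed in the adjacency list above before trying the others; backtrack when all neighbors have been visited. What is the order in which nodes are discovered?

Visit Riga
Riga → Oslo
Oslo → Bogota
Bogota → Milan
Milan → Perth
Perth → Bern
Bern → Rabat
Rabat → Delhi
Delhi → Manila
Manila → Vilnius
Vilnius → Hanoi
Hanoi → Lagos
Lagos → Tunis
Tunis → Cairo
Tunis → Tokyo
Tokyo → Lima
Hanoi → Seoul
Vilnius → Dubai
Rabat → Minsk
Minsk → Kigali
Rabat → Doha

Riga → Oslo → Bogota → Milan → Perth → Bern → Rabat → Delhi → Manila → Vilnius → Hanoi → Lagos → Tunis → Cairo → Tokyo → Lima → Seoul → Dubai → Minsk → Kigali → Doha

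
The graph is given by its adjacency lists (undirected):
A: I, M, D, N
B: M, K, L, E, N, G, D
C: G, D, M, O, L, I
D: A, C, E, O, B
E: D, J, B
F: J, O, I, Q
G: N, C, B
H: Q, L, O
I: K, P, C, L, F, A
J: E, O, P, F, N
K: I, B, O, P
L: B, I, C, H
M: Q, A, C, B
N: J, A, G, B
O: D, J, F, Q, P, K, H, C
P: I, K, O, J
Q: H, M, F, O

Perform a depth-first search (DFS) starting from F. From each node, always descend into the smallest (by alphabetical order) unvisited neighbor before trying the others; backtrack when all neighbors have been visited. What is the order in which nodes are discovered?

Visit F
F → I
I → A
A → D
D → B
B → E
E → J
J → N
N → G
G → C
C → L
L → H
H → O
O → K
K → P
O → Q
Q → M

F -> I -> A -> D -> B -> E -> J -> N -> G -> C -> L -> H -> O -> K -> P -> Q -> M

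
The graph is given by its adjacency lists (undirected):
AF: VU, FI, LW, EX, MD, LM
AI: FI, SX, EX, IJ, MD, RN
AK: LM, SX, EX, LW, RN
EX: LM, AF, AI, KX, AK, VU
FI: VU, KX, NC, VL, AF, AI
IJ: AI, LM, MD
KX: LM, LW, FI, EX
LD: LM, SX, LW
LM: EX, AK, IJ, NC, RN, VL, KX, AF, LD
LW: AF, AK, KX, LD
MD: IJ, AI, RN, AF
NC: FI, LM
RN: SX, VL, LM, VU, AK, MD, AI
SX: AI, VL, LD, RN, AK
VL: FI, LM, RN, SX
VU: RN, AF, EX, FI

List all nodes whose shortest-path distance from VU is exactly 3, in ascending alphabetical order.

IJ, LD

Level 0: VU
Level 1: AF, EX, FI, RN
Level 2: AI, AK, KX, LM, LW, MD, NC, SX, VL
Level 3: IJ, LD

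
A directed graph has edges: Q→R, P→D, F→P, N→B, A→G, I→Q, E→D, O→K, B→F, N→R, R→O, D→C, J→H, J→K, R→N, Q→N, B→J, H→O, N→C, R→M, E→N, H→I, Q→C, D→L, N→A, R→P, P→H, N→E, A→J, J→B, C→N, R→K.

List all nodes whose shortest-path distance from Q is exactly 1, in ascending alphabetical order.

Level 0: Q
Level 1: C, N, R
Level 2: A, B, E, K, M, O, P
Level 3: D, F, G, H, J
Level 4: I, L

C, N, R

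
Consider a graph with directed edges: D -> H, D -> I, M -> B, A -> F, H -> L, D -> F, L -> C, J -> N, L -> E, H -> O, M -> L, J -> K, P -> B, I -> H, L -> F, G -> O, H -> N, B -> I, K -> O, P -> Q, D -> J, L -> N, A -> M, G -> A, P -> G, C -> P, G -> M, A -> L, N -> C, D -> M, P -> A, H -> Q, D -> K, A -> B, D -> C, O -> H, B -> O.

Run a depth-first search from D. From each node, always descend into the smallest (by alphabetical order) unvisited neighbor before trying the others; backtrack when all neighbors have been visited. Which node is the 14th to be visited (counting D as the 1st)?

M

Visit D
D → C
C → P
P → A
A → B
B → I
I → H
H → L
L → E
L → F
L → N
H → O
H → Q
A → M
P → G
D → J
J → K

Visit order: D, C, P, A, B, I, H, L, E, F, N, O, Q, M, G, J, K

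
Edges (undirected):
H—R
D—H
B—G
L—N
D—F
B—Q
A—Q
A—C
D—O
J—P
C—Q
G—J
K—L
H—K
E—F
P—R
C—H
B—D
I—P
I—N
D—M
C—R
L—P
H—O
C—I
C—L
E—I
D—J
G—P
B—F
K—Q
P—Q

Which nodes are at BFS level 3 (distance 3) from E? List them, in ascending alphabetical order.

Level 0: E
Level 1: F, I
Level 2: B, C, D, N, P
Level 3: A, G, H, J, L, M, O, Q, R
Level 4: K

A, G, H, J, L, M, O, Q, R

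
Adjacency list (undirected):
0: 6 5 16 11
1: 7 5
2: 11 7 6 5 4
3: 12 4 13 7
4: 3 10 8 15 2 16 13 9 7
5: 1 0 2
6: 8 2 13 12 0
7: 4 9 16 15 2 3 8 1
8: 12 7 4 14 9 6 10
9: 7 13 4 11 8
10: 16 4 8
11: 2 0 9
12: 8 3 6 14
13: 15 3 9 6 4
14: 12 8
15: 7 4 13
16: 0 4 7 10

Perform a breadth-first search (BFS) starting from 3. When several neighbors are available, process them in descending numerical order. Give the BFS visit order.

Visit 3; enqueue 13, 12, 7, 4 → queue [13, 12, 7, 4]
Visit 13; enqueue 15, 9, 6 → queue [12, 7, 4, 15, 9, 6]
Visit 12; enqueue 14, 8 → queue [7, 4, 15, 9, 6, 14, 8]
Visit 7; enqueue 16, 2, 1 → queue [4, 15, 9, 6, 14, 8, 16, 2, 1]
Visit 4; enqueue 10 → queue [15, 9, 6, 14, 8, 16, 2, 1, 10]
Visit 15 → queue [9, 6, 14, 8, 16, 2, 1, 10]
Visit 9; enqueue 11 → queue [6, 14, 8, 16, 2, 1, 10, 11]
Visit 6; enqueue 0 → queue [14, 8, 16, 2, 1, 10, 11, 0]
Visit 14 → queue [8, 16, 2, 1, 10, 11, 0]
Visit 8 → queue [16, 2, 1, 10, 11, 0]
Visit 16 → queue [2, 1, 10, 11, 0]
Visit 2; enqueue 5 → queue [1, 10, 11, 0, 5]
Visit 1 → queue [10, 11, 0, 5]
Visit 10 → queue [11, 0, 5]
Visit 11 → queue [0, 5]
Visit 0 → queue [5]
Visit 5 → queue []

3 13 12 7 4 15 9 6 14 8 16 2 1 10 11 0 5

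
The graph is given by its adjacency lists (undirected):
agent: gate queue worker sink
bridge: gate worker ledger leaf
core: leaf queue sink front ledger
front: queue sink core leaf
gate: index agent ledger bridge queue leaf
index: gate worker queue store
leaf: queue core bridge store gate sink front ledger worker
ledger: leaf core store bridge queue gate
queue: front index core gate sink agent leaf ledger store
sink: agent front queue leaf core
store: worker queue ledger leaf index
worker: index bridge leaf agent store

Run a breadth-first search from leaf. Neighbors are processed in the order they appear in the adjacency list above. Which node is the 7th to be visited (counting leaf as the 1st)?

sink

Visit leaf; enqueue queue, core, bridge, store, gate, sink, front, ledger, worker → queue [queue, core, bridge, store, gate, sink, front, ledger, worker]
Visit queue; enqueue index, agent → queue [core, bridge, store, gate, sink, front, ledger, worker, index, agent]
Visit core → queue [bridge, store, gate, sink, front, ledger, worker, index, agent]
Visit bridge → queue [store, gate, sink, front, ledger, worker, index, agent]
Visit store → queue [gate, sink, front, ledger, worker, index, agent]
Visit gate → queue [sink, front, ledger, worker, index, agent]
Visit sink → queue [front, ledger, worker, index, agent]
Visit front → queue [ledger, worker, index, agent]
Visit ledger → queue [worker, index, agent]
Visit worker → queue [index, agent]
Visit index → queue [agent]
Visit agent → queue []

Visit order: leaf, queue, core, bridge, store, gate, sink, front, ledger, worker, index, agent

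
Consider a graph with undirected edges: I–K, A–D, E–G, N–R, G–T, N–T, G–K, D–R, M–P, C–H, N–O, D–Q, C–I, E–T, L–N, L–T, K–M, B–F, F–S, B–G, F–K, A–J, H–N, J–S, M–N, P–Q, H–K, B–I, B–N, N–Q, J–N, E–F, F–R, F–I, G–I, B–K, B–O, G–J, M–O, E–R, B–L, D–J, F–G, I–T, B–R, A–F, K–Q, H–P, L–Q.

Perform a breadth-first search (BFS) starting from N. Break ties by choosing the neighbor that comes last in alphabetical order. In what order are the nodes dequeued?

N, T, R, Q, O, M, L, J, H, B, I, G, E, F, D, P, K, S, A, C

Visit N; enqueue T, R, Q, O, M, L, J, H, B → queue [T, R, Q, O, M, L, J, H, B]
Visit T; enqueue I, G, E → queue [R, Q, O, M, L, J, H, B, I, G, E]
Visit R; enqueue F, D → queue [Q, O, M, L, J, H, B, I, G, E, F, D]
Visit Q; enqueue P, K → queue [O, M, L, J, H, B, I, G, E, F, D, P, K]
Visit O → queue [M, L, J, H, B, I, G, E, F, D, P, K]
Visit M → queue [L, J, H, B, I, G, E, F, D, P, K]
Visit L → queue [J, H, B, I, G, E, F, D, P, K]
Visit J; enqueue S, A → queue [H, B, I, G, E, F, D, P, K, S, A]
Visit H; enqueue C → queue [B, I, G, E, F, D, P, K, S, A, C]
Visit B → queue [I, G, E, F, D, P, K, S, A, C]
Visit I → queue [G, E, F, D, P, K, S, A, C]
Visit G → queue [E, F, D, P, K, S, A, C]
Visit E → queue [F, D, P, K, S, A, C]
Visit F → queue [D, P, K, S, A, C]
Visit D → queue [P, K, S, A, C]
Visit P → queue [K, S, A, C]
Visit K → queue [S, A, C]
Visit S → queue [A, C]
Visit A → queue [C]
Visit C → queue []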